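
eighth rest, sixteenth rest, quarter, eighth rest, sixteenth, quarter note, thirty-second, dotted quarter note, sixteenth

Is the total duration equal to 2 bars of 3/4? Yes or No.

No

One bar of 3/4 = 24 thirty-second notes, so 2 bars = 48.
Each duration in thirty-second notes: eighth rest = 4; sixteenth rest = 2; quarter = 8; eighth rest = 4; sixteenth = 2; quarter note = 8; thirty-second = 1; dotted quarter note = 12; sixteenth = 2.
Altogether 4 + 2 + 8 + 4 + 2 + 8 + 1 + 12 + 2 = 43.
43 falls short of 48, so the answer is No.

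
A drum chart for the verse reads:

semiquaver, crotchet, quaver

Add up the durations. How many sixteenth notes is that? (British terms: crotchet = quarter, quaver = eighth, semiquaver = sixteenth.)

Express everything in sixteenth notes: semiquaver = 1; crotchet = 4; quaver = 2.
Altogether 1 + 4 + 2 = 7 sixteenth notes.

7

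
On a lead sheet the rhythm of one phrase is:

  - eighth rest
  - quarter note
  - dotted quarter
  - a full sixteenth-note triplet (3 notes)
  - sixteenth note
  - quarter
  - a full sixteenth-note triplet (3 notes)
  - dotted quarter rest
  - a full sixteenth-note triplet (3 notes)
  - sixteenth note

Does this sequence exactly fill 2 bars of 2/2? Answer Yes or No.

No

One bar of 2/2 = 16 sixteenth notes, so 2 bars = 32.
Express everything in sixteenth notes: eighth rest = 2; quarter note = 4; dotted quarter = 6; a full sixteenth-note triplet (3 notes) (three triplet sixteenths span one eighth) = 2; sixteenth note = 1; quarter = 4; a full sixteenth-note triplet (3 notes) (three triplet sixteenths span one eighth) = 2; dotted quarter rest = 6; a full sixteenth-note triplet (3 notes) (three triplet sixteenths span one eighth) = 2; sixteenth note = 1.
Total: 2 + 4 + 6 + 2 + 1 + 4 + 2 + 6 + 2 + 1 = 30.
30 falls short of 32, so the answer is No.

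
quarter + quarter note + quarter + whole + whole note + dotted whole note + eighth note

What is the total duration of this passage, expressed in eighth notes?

35

Convert each value to eighth notes: quarter = 2; quarter note = 2; quarter = 2; whole = 8; whole note = 8; dotted whole note = 12; eighth note = 1.
Adding: 2 + 2 + 2 + 8 + 8 + 12 + 1 = 35 eighth notes.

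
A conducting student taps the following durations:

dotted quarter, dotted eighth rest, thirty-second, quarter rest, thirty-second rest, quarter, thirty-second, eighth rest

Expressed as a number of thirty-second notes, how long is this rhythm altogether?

Working in thirty-second notes: dotted quarter = 12; dotted eighth rest = 6; thirty-second = 1; quarter rest = 8; thirty-second rest = 1; quarter = 8; thirty-second = 1; eighth rest = 4.
Sum: 12 + 6 + 1 + 8 + 1 + 8 + 1 + 4 = 41 thirty-second notes.

41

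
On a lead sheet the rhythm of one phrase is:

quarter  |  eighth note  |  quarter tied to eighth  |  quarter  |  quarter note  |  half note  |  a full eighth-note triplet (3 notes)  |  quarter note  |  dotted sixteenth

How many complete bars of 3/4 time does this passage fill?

3

One bar of 3/4 = 24 thirty-second notes.
Convert each value to thirty-second notes: quarter = 8; eighth note = 4; quarter tied to eighth (quarter + eighth) = 12; quarter = 8; quarter note = 8; half note = 16; a full eighth-note triplet (3 notes) (three triplet eighths span one quarter) = 8; quarter note = 8; dotted sixteenth = 3.
Adding: 8 + 4 + 12 + 8 + 8 + 16 + 8 + 8 + 3 = 75.
75 ÷ 24 = 3 complete bars with 3 left over.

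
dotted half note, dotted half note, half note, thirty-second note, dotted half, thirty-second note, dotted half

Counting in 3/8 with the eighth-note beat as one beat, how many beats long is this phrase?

One eighth-note beat = 4 thirty-second notes.
In thirty-second notes: dotted half note = 24; dotted half note = 24; half note = 16; thirty-second note = 1; dotted half = 24; thirty-second note = 1; dotted half = 24.
Sum: 24 + 24 + 16 + 1 + 24 + 1 + 24 = 114.
114 ÷ 4 = 28.5 beats.

28.5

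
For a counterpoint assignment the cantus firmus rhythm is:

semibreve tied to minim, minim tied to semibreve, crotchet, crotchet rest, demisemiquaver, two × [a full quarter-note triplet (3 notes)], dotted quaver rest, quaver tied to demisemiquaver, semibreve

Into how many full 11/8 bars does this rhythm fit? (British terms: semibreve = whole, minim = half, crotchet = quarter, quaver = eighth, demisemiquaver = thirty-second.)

4

One bar of 11/8 = 44 thirty-second notes.
Working in thirty-second notes: semibreve tied to minim (semibreve + minim) = 48; minim tied to semibreve (minim + semibreve) = 48; crotchet = 8; crotchet rest = 8; demisemiquaver = 1; a full quarter-note triplet (3 notes) (three triplet quarters span one half) = 16; a full quarter-note triplet (3 notes) (three triplet quarters span one half) = 16; dotted quaver rest = 6; quaver tied to demisemiquaver (quaver + demisemiquaver) = 5; semibreve = 32.
Altogether 48 + 48 + 8 + 8 + 1 + 16 + 16 + 6 + 5 + 32 = 188.
188 ÷ 44 = 4 complete bars with 12 left over.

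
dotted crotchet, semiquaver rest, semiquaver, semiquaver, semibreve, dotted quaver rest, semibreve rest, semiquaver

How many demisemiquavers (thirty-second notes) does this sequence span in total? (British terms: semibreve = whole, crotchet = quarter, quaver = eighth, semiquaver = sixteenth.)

Convert each value to thirty-second notes: dotted crotchet = 12; semiquaver rest = 2; semiquaver = 2; semiquaver = 2; semibreve = 32; dotted quaver rest = 6; semibreve rest = 32; semiquaver = 2.
Total: 12 + 2 + 2 + 2 + 32 + 6 + 32 + 2 = 90 thirty-second notes.

90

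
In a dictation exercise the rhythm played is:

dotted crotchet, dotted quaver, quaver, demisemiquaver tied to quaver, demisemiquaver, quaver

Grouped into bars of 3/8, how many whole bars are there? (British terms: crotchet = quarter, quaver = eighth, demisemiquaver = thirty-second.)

2

One bar of 3/8 = 12 thirty-second notes.
Express everything in thirty-second notes: dotted crotchet = 12; dotted quaver = 6; quaver = 4; demisemiquaver tied to quaver (demisemiquaver + quaver) = 5; demisemiquaver = 1; quaver = 4.
Altogether 12 + 6 + 4 + 5 + 1 + 4 = 32.
32 ÷ 12 = 2 complete bars with 8 left over.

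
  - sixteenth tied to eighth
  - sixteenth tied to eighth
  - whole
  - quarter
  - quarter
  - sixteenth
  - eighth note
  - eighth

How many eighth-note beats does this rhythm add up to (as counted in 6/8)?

17.5

One eighth-note beat = 2 sixteenth notes.
Working in sixteenth notes: sixteenth tied to eighth (sixteenth + eighth) = 3; sixteenth tied to eighth (sixteenth + eighth) = 3; whole = 16; quarter = 4; quarter = 4; sixteenth = 1; eighth note = 2; eighth = 2.
Adding: 3 + 3 + 16 + 4 + 4 + 1 + 2 + 2 = 35.
35 ÷ 2 = 17.5 beats.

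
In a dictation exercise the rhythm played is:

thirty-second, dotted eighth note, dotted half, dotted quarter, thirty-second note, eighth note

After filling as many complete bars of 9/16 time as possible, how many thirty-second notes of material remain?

12

One bar of 9/16 = 18 thirty-second notes.
In thirty-second notes: thirty-second = 1; dotted eighth note = 6; dotted half = 24; dotted quarter = 12; thirty-second note = 1; eighth note = 4.
Adding: 1 + 6 + 24 + 12 + 1 + 4 = 48.
48 ÷ 18 = 2 complete bars with 12 thirty-second notes remaining.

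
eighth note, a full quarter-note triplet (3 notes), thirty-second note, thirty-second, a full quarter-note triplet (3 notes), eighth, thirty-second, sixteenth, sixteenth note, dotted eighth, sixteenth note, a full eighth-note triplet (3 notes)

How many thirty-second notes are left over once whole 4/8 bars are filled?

15

One bar of 4/8 = 16 thirty-second notes.
Working in thirty-second notes: eighth note = 4; a full quarter-note triplet (3 notes) (three triplet quarters span one half) = 16; thirty-second note = 1; thirty-second = 1; a full quarter-note triplet (3 notes) (three triplet quarters span one half) = 16; eighth = 4; thirty-second = 1; sixteenth = 2; sixteenth note = 2; dotted eighth = 6; sixteenth note = 2; a full eighth-note triplet (3 notes) (three triplet eighths span one quarter) = 8.
Sum: 4 + 16 + 1 + 1 + 16 + 4 + 1 + 2 + 2 + 6 + 2 + 8 = 63.
63 ÷ 16 = 3 complete bars with 15 thirty-second notes remaining.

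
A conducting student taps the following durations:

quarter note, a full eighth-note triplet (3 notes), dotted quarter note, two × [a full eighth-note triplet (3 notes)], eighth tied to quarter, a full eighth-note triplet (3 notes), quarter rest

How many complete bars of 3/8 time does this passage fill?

6

One bar of 3/8 = 3 eighth notes.
Express everything in eighth notes: quarter note = 2; a full eighth-note triplet (3 notes) (three triplet eighths span one quarter) = 2; dotted quarter note = 3; a full eighth-note triplet (3 notes) (three triplet eighths span one quarter) = 2; a full eighth-note triplet (3 notes) (three triplet eighths span one quarter) = 2; eighth tied to quarter (eighth + quarter) = 3; a full eighth-note triplet (3 notes) (three triplet eighths span one quarter) = 2; quarter rest = 2.
Altogether 2 + 2 + 3 + 2 + 2 + 3 + 2 + 2 = 18.
18 ÷ 3 = 6 complete bars with 0 left over.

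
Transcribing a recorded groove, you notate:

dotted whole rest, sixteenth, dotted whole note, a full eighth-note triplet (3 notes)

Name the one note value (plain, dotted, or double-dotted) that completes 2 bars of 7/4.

dotted eighth note

2 bars of 7/4 = 56 sixteenth notes.
Working in sixteenth notes: dotted whole rest = 24; sixteenth = 1; dotted whole note = 24; a full eighth-note triplet (3 notes) (three triplet eighths span one quarter) = 4.
Total: 24 + 1 + 24 + 4 = 53.
Remaining: 56 − 53 = 3 sixteenth notes, which is a dotted eighth note.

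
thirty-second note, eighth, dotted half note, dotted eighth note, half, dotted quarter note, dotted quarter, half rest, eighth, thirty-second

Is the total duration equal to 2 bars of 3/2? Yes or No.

Yes

One bar of 3/2 = 48 thirty-second notes, so 2 bars = 96.
Each duration in thirty-second notes: thirty-second note = 1; eighth = 4; dotted half note = 24; dotted eighth note = 6; half = 16; dotted quarter note = 12; dotted quarter = 12; half rest = 16; eighth = 4; thirty-second = 1.
Sum: 1 + 4 + 24 + 6 + 16 + 12 + 12 + 16 + 4 + 1 = 96.
96 equals 96, so the answer is Yes.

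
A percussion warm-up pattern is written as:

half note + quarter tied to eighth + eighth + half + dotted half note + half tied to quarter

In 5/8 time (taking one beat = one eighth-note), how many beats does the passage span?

One eighth-note beat = 2 sixteenth notes.
Convert each value to sixteenth notes: half note = 8; quarter tied to eighth (quarter + eighth) = 6; eighth = 2; half = 8; dotted half note = 12; half tied to quarter (half + quarter) = 12.
Adding: 8 + 6 + 2 + 8 + 12 + 12 = 48.
48 ÷ 2 = 24 beats.

24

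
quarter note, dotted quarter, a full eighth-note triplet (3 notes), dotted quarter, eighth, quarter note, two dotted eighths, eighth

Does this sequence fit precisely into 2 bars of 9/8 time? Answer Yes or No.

One bar of 9/8 = 18 sixteenth notes, so 2 bars = 36.
Each duration in sixteenth notes: quarter note = 4; dotted quarter = 6; a full eighth-note triplet (3 notes) (three triplet eighths span one quarter) = 4; dotted quarter = 6; eighth = 2; quarter note = 4; dotted eighth = 3; dotted eighth = 3; eighth = 2.
Total: 4 + 6 + 4 + 6 + 2 + 4 + 3 + 3 + 2 = 34.
34 falls short of 36, so the answer is No.

No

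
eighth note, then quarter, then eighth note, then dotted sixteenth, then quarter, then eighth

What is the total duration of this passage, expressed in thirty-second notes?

Express everything in thirty-second notes: eighth note = 4; quarter = 8; eighth note = 4; dotted sixteenth = 3; quarter = 8; eighth = 4.
Sum: 4 + 8 + 4 + 3 + 8 + 4 = 31 thirty-second notes.

31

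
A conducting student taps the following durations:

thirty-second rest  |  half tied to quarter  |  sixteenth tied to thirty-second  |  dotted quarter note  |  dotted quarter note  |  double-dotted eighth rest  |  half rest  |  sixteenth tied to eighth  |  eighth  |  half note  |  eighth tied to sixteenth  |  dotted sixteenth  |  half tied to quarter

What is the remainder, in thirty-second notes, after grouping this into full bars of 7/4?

One bar of 7/4 = 56 thirty-second notes.
Each duration in thirty-second notes: thirty-second rest = 1; half tied to quarter (half + quarter) = 24; sixteenth tied to thirty-second (sixteenth + thirty-second) = 3; dotted quarter note = 12; dotted quarter note = 12; double-dotted eighth rest = 7; half rest = 16; sixteenth tied to eighth (sixteenth + eighth) = 6; eighth = 4; half note = 16; eighth tied to sixteenth (eighth + sixteenth) = 6; dotted sixteenth = 3; half tied to quarter (half + quarter) = 24.
Altogether 1 + 24 + 3 + 12 + 12 + 7 + 16 + 6 + 4 + 16 + 6 + 3 + 24 = 134.
134 ÷ 56 = 2 complete bars with 22 thirty-second notes remaining.

22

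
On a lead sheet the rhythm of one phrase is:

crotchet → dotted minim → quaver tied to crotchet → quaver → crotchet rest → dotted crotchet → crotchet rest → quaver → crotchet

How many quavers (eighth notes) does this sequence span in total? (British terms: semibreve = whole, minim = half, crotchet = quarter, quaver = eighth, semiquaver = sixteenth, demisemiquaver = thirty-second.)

22

Convert each value to eighth notes: crotchet = 2; dotted minim = 6; quaver tied to crotchet (quaver + crotchet) = 3; quaver = 1; crotchet rest = 2; dotted crotchet = 3; crotchet rest = 2; quaver = 1; crotchet = 2.
Total: 2 + 6 + 3 + 1 + 2 + 3 + 2 + 1 + 2 = 22 eighth notes.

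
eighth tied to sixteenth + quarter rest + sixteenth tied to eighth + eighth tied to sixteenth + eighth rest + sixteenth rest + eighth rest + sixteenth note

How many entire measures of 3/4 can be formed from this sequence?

One bar of 3/4 = 12 sixteenth notes.
Each duration in sixteenth notes: eighth tied to sixteenth (eighth + sixteenth) = 3; quarter rest = 4; sixteenth tied to eighth (sixteenth + eighth) = 3; eighth tied to sixteenth (eighth + sixteenth) = 3; eighth rest = 2; sixteenth rest = 1; eighth rest = 2; sixteenth note = 1.
Total: 3 + 4 + 3 + 3 + 2 + 1 + 2 + 1 = 19.
19 ÷ 12 = 1 complete bar with 7 left over.

1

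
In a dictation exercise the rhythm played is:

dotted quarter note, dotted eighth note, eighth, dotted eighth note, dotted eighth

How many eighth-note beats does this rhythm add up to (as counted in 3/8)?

8.5

One eighth-note beat = 2 sixteenth notes.
Working in sixteenth notes: dotted quarter note = 6; dotted eighth note = 3; eighth = 2; dotted eighth note = 3; dotted eighth = 3.
Sum: 6 + 3 + 2 + 3 + 3 = 17.
17 ÷ 2 = 8.5 beats.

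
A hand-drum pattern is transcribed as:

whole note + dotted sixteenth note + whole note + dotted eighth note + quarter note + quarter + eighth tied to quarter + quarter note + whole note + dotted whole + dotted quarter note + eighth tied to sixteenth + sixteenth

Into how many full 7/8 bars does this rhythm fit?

7

One bar of 7/8 = 28 thirty-second notes.
In thirty-second notes: whole note = 32; dotted sixteenth note = 3; whole note = 32; dotted eighth note = 6; quarter note = 8; quarter = 8; eighth tied to quarter (eighth + quarter) = 12; quarter note = 8; whole note = 32; dotted whole = 48; dotted quarter note = 12; eighth tied to sixteenth (eighth + sixteenth) = 6; sixteenth = 2.
Adding: 32 + 3 + 32 + 6 + 8 + 8 + 12 + 8 + 32 + 48 + 12 + 6 + 2 = 209.
209 ÷ 28 = 7 complete bars with 13 left over.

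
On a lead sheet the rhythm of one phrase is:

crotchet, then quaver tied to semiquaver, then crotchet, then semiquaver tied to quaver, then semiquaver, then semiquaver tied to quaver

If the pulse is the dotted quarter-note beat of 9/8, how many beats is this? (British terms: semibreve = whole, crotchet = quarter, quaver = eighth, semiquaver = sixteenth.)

3

One dotted quarter-note beat = 6 sixteenth notes.
Express everything in sixteenth notes: crotchet = 4; quaver tied to semiquaver (quaver + semiquaver) = 3; crotchet = 4; semiquaver tied to quaver (semiquaver + quaver) = 3; semiquaver = 1; semiquaver tied to quaver (semiquaver + quaver) = 3.
Adding: 4 + 3 + 4 + 3 + 1 + 3 = 18.
18 ÷ 6 = 3 beats.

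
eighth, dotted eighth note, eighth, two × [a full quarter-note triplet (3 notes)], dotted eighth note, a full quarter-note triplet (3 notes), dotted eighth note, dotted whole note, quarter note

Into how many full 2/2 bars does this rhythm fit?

One bar of 2/2 = 16 sixteenth notes.
Working in sixteenth notes: eighth = 2; dotted eighth note = 3; eighth = 2; a full quarter-note triplet (3 notes) (three triplet quarters span one half) = 8; a full quarter-note triplet (3 notes) (three triplet quarters span one half) = 8; dotted eighth note = 3; a full quarter-note triplet (3 notes) (three triplet quarters span one half) = 8; dotted eighth note = 3; dotted whole note = 24; quarter note = 4.
Total: 2 + 3 + 2 + 8 + 8 + 3 + 8 + 3 + 24 + 4 = 65.
65 ÷ 16 = 4 complete bars with 1 left over.

4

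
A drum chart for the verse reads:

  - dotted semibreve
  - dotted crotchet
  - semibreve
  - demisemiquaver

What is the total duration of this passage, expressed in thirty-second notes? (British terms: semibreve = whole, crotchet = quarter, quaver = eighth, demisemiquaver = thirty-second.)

In thirty-second notes: dotted semibreve = 48; dotted crotchet = 12; semibreve = 32; demisemiquaver = 1.
Altogether 48 + 12 + 32 + 1 = 93 thirty-second notes.

93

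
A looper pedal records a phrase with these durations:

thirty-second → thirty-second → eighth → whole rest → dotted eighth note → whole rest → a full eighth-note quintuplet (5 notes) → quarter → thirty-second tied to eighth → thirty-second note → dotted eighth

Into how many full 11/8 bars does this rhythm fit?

One bar of 11/8 = 44 thirty-second notes.
Convert each value to thirty-second notes: thirty-second = 1; thirty-second = 1; eighth = 4; whole rest = 32; dotted eighth note = 6; whole rest = 32; a full eighth-note quintuplet (5 notes) (five quintuplet eighths span one half) = 16; quarter = 8; thirty-second tied to eighth (thirty-second + eighth) = 5; thirty-second note = 1; dotted eighth = 6.
Sum: 1 + 1 + 4 + 32 + 6 + 32 + 16 + 8 + 5 + 1 + 6 = 112.
112 ÷ 44 = 2 complete bars with 24 left over.

2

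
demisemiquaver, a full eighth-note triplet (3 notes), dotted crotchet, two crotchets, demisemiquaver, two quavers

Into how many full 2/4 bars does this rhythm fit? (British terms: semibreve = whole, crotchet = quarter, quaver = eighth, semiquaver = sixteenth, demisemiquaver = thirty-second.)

One bar of 2/4 = 16 thirty-second notes.
Working in thirty-second notes: demisemiquaver = 1; a full eighth-note triplet (3 notes) (three triplet eighths span one quarter) = 8; dotted crotchet = 12; crotchet = 8; crotchet = 8; demisemiquaver = 1; quaver = 4; quaver = 4.
Total: 1 + 8 + 12 + 8 + 8 + 1 + 4 + 4 = 46.
46 ÷ 16 = 2 complete bars with 14 left over.

2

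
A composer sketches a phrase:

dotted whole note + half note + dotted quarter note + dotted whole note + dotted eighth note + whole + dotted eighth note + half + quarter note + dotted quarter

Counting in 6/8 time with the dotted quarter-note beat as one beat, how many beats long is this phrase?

One dotted quarter-note beat = 6 sixteenth notes.
In sixteenth notes: dotted whole note = 24; half note = 8; dotted quarter note = 6; dotted whole note = 24; dotted eighth note = 3; whole = 16; dotted eighth note = 3; half = 8; quarter note = 4; dotted quarter = 6.
Sum: 24 + 8 + 6 + 24 + 3 + 16 + 3 + 8 + 4 + 6 = 102.
102 ÷ 6 = 17 beats.

17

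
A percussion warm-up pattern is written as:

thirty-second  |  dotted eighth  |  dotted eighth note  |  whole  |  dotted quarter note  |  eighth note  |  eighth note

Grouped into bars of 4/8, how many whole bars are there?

One bar of 4/8 = 16 thirty-second notes.
Express everything in thirty-second notes: thirty-second = 1; dotted eighth = 6; dotted eighth note = 6; whole = 32; dotted quarter note = 12; eighth note = 4; eighth note = 4.
Total: 1 + 6 + 6 + 32 + 12 + 4 + 4 = 65.
65 ÷ 16 = 4 complete bars with 1 left over.

4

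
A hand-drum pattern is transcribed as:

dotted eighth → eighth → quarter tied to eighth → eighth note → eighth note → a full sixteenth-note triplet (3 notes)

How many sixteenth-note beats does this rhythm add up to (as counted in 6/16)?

17

One sixteenth-note beat = 2 thirty-second notes.
Working in thirty-second notes: dotted eighth = 6; eighth = 4; quarter tied to eighth (quarter + eighth) = 12; eighth note = 4; eighth note = 4; a full sixteenth-note triplet (3 notes) (three triplet sixteenths span one eighth) = 4.
Adding: 6 + 4 + 12 + 4 + 4 + 4 = 34.
34 ÷ 2 = 17 beats.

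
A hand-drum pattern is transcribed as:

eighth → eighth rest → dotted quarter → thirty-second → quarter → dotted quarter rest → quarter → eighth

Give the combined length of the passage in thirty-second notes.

Express everything in thirty-second notes: eighth = 4; eighth rest = 4; dotted quarter = 12; thirty-second = 1; quarter = 8; dotted quarter rest = 12; quarter = 8; eighth = 4.
Total: 4 + 4 + 12 + 1 + 8 + 12 + 8 + 4 = 53 thirty-second notes.

53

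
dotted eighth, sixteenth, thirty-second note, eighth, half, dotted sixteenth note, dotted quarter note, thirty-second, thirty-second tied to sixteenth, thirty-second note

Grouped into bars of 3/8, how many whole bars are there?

4

One bar of 3/8 = 12 thirty-second notes.
Working in thirty-second notes: dotted eighth = 6; sixteenth = 2; thirty-second note = 1; eighth = 4; half = 16; dotted sixteenth note = 3; dotted quarter note = 12; thirty-second = 1; thirty-second tied to sixteenth (thirty-second + sixteenth) = 3; thirty-second note = 1.
Altogether 6 + 2 + 1 + 4 + 16 + 3 + 12 + 1 + 3 + 1 = 49.
49 ÷ 12 = 4 complete bars with 1 left over.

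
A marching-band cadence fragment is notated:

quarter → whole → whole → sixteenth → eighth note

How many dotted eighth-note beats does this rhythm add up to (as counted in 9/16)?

One dotted eighth-note beat = 3 sixteenth notes.
Convert each value to sixteenth notes: quarter = 4; whole = 16; whole = 16; sixteenth = 1; eighth note = 2.
Sum: 4 + 16 + 16 + 1 + 2 = 39.
39 ÷ 3 = 13 beats.

13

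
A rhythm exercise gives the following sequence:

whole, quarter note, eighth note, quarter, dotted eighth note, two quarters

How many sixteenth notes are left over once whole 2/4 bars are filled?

5

One bar of 2/4 = 8 sixteenth notes.
In sixteenth notes: whole = 16; quarter note = 4; eighth note = 2; quarter = 4; dotted eighth note = 3; quarter = 4; quarter = 4.
Adding: 16 + 4 + 2 + 4 + 3 + 4 + 4 = 37.
37 ÷ 8 = 4 complete bars with 5 sixteenth notes remaining.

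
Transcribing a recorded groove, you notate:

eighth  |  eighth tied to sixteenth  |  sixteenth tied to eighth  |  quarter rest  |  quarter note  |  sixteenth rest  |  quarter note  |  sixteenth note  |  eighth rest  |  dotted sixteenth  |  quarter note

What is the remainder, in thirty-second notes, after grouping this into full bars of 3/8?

One bar of 3/8 = 12 thirty-second notes.
Express everything in thirty-second notes: eighth = 4; eighth tied to sixteenth (eighth + sixteenth) = 6; sixteenth tied to eighth (sixteenth + eighth) = 6; quarter rest = 8; quarter note = 8; sixteenth rest = 2; quarter note = 8; sixteenth note = 2; eighth rest = 4; dotted sixteenth = 3; quarter note = 8.
Adding: 4 + 6 + 6 + 8 + 8 + 2 + 8 + 2 + 4 + 3 + 8 = 59.
59 ÷ 12 = 4 complete bars with 11 thirty-second notes remaining.

11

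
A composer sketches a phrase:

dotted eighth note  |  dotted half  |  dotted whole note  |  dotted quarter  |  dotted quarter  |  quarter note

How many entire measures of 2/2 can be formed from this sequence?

3

One bar of 2/2 = 16 sixteenth notes.
Express everything in sixteenth notes: dotted eighth note = 3; dotted half = 12; dotted whole note = 24; dotted quarter = 6; dotted quarter = 6; quarter note = 4.
Sum: 3 + 12 + 24 + 6 + 6 + 4 = 55.
55 ÷ 16 = 3 complete bars with 7 left over.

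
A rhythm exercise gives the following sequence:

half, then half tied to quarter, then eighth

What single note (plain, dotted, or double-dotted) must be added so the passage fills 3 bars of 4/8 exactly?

3 bars of 4/8 = 12 eighth notes.
Express everything in eighth notes: half = 4; half tied to quarter (half + quarter) = 6; eighth = 1.
Total: 4 + 6 + 1 = 11.
Remaining: 12 − 11 = 1 eighth note, which is a eighth note.

eighth note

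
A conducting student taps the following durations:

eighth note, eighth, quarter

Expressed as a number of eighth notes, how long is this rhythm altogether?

4

Express everything in eighth notes: eighth note = 1; eighth = 1; quarter = 2.
Altogether 1 + 1 + 2 = 4 eighth notes.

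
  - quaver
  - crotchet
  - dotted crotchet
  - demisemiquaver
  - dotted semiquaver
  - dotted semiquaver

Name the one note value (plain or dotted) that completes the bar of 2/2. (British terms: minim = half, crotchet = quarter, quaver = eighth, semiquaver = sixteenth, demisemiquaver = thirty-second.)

The bar of 2/2 = 32 thirty-second notes.
Express everything in thirty-second notes: quaver = 4; crotchet = 8; dotted crotchet = 12; demisemiquaver = 1; dotted semiquaver = 3; dotted semiquaver = 3.
Total: 4 + 8 + 12 + 1 + 3 + 3 = 31.
Remaining: 32 − 31 = 1 thirty-second note, which is a thirty-second note.

thirty-second note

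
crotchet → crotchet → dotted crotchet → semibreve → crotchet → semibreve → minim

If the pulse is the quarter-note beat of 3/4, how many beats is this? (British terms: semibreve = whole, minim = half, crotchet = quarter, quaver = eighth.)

One quarter-note beat = 2 eighth notes.
Working in eighth notes: crotchet = 2; crotchet = 2; dotted crotchet = 3; semibreve = 8; crotchet = 2; semibreve = 8; minim = 4.
Altogether 2 + 2 + 3 + 8 + 2 + 8 + 4 = 29.
29 ÷ 2 = 14.5 beats.

14.5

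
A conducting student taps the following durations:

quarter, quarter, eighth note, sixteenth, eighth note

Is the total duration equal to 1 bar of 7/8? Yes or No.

One bar of 7/8 = 14 sixteenth notes.
Express everything in sixteenth notes: quarter = 4; quarter = 4; eighth note = 2; sixteenth = 1; eighth note = 2.
Sum: 4 + 4 + 2 + 1 + 2 = 13.
13 falls short of 14, so the answer is No.

No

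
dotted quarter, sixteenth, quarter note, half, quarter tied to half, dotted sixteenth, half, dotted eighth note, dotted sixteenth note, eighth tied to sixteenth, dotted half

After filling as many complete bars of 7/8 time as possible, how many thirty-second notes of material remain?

8

One bar of 7/8 = 28 thirty-second notes.
Each duration in thirty-second notes: dotted quarter = 12; sixteenth = 2; quarter note = 8; half = 16; quarter tied to half (quarter + half) = 24; dotted sixteenth = 3; half = 16; dotted eighth note = 6; dotted sixteenth note = 3; eighth tied to sixteenth (eighth + sixteenth) = 6; dotted half = 24.
Sum: 12 + 2 + 8 + 16 + 24 + 3 + 16 + 6 + 3 + 6 + 24 = 120.
120 ÷ 28 = 4 complete bars with 8 thirty-second notes remaining.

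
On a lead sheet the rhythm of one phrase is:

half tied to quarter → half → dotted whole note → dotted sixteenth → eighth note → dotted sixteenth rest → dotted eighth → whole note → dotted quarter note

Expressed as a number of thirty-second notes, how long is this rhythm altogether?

148

Convert each value to thirty-second notes: half tied to quarter (half + quarter) = 24; half = 16; dotted whole note = 48; dotted sixteenth = 3; eighth note = 4; dotted sixteenth rest = 3; dotted eighth = 6; whole note = 32; dotted quarter note = 12.
Sum: 24 + 16 + 48 + 3 + 4 + 3 + 6 + 32 + 12 = 148 thirty-second notes.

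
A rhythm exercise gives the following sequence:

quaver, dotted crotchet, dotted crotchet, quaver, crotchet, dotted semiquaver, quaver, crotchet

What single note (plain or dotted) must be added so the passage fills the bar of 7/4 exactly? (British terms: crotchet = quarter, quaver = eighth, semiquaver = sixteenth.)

thirty-second note

The bar of 7/4 = 56 thirty-second notes.
Each duration in thirty-second notes: quaver = 4; dotted crotchet = 12; dotted crotchet = 12; quaver = 4; crotchet = 8; dotted semiquaver = 3; quaver = 4; crotchet = 8.
Adding: 4 + 12 + 12 + 4 + 8 + 3 + 4 + 8 = 55.
Remaining: 56 − 55 = 1 thirty-second note, which is a thirty-second note.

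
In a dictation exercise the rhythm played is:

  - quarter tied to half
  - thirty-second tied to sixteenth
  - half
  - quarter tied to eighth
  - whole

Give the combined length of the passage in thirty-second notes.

87

Working in thirty-second notes: quarter tied to half (quarter + half) = 24; thirty-second tied to sixteenth (thirty-second + sixteenth) = 3; half = 16; quarter tied to eighth (quarter + eighth) = 12; whole = 32.
Altogether 24 + 3 + 16 + 12 + 32 = 87 thirty-second notes.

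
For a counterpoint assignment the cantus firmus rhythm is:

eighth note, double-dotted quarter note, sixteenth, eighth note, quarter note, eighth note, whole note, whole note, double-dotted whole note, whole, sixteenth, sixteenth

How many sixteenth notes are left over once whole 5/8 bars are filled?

6

One bar of 5/8 = 10 sixteenth notes.
Convert each value to sixteenth notes: eighth note = 2; double-dotted quarter note = 7; sixteenth = 1; eighth note = 2; quarter note = 4; eighth note = 2; whole note = 16; whole note = 16; double-dotted whole note = 28; whole = 16; sixteenth = 1; sixteenth = 1.
Total: 2 + 7 + 1 + 2 + 4 + 2 + 16 + 16 + 28 + 16 + 1 + 1 = 96.
96 ÷ 10 = 9 complete bars with 6 sixteenth notes remaining.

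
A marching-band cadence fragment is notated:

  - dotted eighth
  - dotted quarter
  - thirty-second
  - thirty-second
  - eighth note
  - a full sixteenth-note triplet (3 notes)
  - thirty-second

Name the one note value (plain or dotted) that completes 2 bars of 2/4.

dotted sixteenth note

2 bars of 2/4 = 32 thirty-second notes.
In thirty-second notes: dotted eighth = 6; dotted quarter = 12; thirty-second = 1; thirty-second = 1; eighth note = 4; a full sixteenth-note triplet (3 notes) (three triplet sixteenths span one eighth) = 4; thirty-second = 1.
Sum: 6 + 12 + 1 + 1 + 4 + 4 + 1 = 29.
Remaining: 32 − 29 = 3 thirty-second notes, which is a dotted sixteenth note.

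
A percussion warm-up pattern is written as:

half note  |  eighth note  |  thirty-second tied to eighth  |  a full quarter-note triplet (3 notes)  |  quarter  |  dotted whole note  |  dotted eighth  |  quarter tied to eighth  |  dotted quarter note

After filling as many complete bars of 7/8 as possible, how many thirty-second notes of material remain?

One bar of 7/8 = 28 thirty-second notes.
Express everything in thirty-second notes: half note = 16; eighth note = 4; thirty-second tied to eighth (thirty-second + eighth) = 5; a full quarter-note triplet (3 notes) (three triplet quarters span one half) = 16; quarter = 8; dotted whole note = 48; dotted eighth = 6; quarter tied to eighth (quarter + eighth) = 12; dotted quarter note = 12.
Altogether 16 + 4 + 5 + 16 + 8 + 48 + 6 + 12 + 12 = 127.
127 ÷ 28 = 4 complete bars with 15 thirty-second notes remaining.

15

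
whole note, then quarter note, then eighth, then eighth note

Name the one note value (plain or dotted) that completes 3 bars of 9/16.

3 bars of 9/16 = 27 sixteenth notes.
In sixteenth notes: whole note = 16; quarter note = 4; eighth = 2; eighth note = 2.
Adding: 16 + 4 + 2 + 2 = 24.
Remaining: 27 − 24 = 3 sixteenth notes, which is a dotted eighth note.

dotted eighth note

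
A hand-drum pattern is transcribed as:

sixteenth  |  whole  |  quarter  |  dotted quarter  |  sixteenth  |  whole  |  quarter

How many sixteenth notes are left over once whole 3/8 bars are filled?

One bar of 3/8 = 6 sixteenth notes.
In sixteenth notes: sixteenth = 1; whole = 16; quarter = 4; dotted quarter = 6; sixteenth = 1; whole = 16; quarter = 4.
Altogether 1 + 16 + 4 + 6 + 1 + 16 + 4 = 48.
48 ÷ 6 = 8 complete bars with 0 sixteenth notes remaining.

0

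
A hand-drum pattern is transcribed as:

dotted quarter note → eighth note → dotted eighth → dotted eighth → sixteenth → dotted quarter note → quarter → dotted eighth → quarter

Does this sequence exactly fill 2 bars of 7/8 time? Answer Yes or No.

One bar of 7/8 = 14 sixteenth notes, so 2 bars = 28.
In sixteenth notes: dotted quarter note = 6; eighth note = 2; dotted eighth = 3; dotted eighth = 3; sixteenth = 1; dotted quarter note = 6; quarter = 4; dotted eighth = 3; quarter = 4.
Altogether 6 + 2 + 3 + 3 + 1 + 6 + 4 + 3 + 4 = 32.
32 exceeds 28, so the answer is No.

No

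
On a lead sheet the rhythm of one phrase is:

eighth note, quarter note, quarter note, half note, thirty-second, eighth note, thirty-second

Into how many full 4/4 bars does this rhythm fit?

One bar of 4/4 = 32 thirty-second notes.
Working in thirty-second notes: eighth note = 4; quarter note = 8; quarter note = 8; half note = 16; thirty-second = 1; eighth note = 4; thirty-second = 1.
Altogether 4 + 8 + 8 + 16 + 1 + 4 + 1 = 42.
42 ÷ 32 = 1 complete bar with 10 left over.

1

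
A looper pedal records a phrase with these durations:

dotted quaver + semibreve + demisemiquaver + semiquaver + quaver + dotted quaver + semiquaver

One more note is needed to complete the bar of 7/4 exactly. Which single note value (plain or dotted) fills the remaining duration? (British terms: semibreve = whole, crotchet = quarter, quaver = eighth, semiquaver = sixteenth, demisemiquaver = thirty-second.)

dotted sixteenth note

The bar of 7/4 = 56 thirty-second notes.
Express everything in thirty-second notes: dotted quaver = 6; semibreve = 32; demisemiquaver = 1; semiquaver = 2; quaver = 4; dotted quaver = 6; semiquaver = 2.
Adding: 6 + 32 + 1 + 2 + 4 + 6 + 2 = 53.
Remaining: 56 − 53 = 3 thirty-second notes, which is a dotted sixteenth note.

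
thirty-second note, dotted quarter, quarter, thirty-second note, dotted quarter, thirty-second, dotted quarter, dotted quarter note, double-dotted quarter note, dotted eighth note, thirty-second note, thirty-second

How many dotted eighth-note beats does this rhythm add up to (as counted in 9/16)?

13.5

One dotted eighth-note beat = 6 thirty-second notes.
Working in thirty-second notes: thirty-second note = 1; dotted quarter = 12; quarter = 8; thirty-second note = 1; dotted quarter = 12; thirty-second = 1; dotted quarter = 12; dotted quarter note = 12; double-dotted quarter note = 14; dotted eighth note = 6; thirty-second note = 1; thirty-second = 1.
Sum: 1 + 12 + 8 + 1 + 12 + 1 + 12 + 12 + 14 + 6 + 1 + 1 = 81.
81 ÷ 6 = 13.5 beats.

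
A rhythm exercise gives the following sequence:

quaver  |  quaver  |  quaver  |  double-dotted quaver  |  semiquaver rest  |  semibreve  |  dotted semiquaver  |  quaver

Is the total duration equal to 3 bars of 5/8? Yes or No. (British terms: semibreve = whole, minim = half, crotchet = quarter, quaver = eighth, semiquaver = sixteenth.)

One bar of 5/8 = 20 thirty-second notes, so 3 bars = 60.
Working in thirty-second notes: quaver = 4; quaver = 4; quaver = 4; double-dotted quaver = 7; semiquaver rest = 2; semibreve = 32; dotted semiquaver = 3; quaver = 4.
Sum: 4 + 4 + 4 + 7 + 2 + 32 + 3 + 4 = 60.
60 equals 60, so the answer is Yes.

Yes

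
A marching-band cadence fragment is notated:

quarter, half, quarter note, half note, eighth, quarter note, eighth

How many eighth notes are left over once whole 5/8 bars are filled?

1

One bar of 5/8 = 5 eighth notes.
Express everything in eighth notes: quarter = 2; half = 4; quarter note = 2; half note = 4; eighth = 1; quarter note = 2; eighth = 1.
Adding: 2 + 4 + 2 + 4 + 1 + 2 + 1 = 16.
16 ÷ 5 = 3 complete bars with 1 eighth note remaining.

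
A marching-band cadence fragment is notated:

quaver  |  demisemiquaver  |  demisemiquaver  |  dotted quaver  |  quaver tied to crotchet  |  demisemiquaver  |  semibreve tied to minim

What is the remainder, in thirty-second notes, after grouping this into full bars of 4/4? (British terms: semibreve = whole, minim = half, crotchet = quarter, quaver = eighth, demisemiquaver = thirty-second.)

One bar of 4/4 = 32 thirty-second notes.
Each duration in thirty-second notes: quaver = 4; demisemiquaver = 1; demisemiquaver = 1; dotted quaver = 6; quaver tied to crotchet (quaver + crotchet) = 12; demisemiquaver = 1; semibreve tied to minim (semibreve + minim) = 48.
Altogether 4 + 1 + 1 + 6 + 12 + 1 + 48 = 73.
73 ÷ 32 = 2 complete bars with 9 thirty-second notes remaining.

9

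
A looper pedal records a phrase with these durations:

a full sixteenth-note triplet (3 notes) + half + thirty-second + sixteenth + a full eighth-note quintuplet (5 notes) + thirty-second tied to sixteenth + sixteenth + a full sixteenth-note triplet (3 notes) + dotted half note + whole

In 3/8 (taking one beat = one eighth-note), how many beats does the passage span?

One eighth-note beat = 4 thirty-second notes.
Convert each value to thirty-second notes: a full sixteenth-note triplet (3 notes) (three triplet sixteenths span one eighth) = 4; half = 16; thirty-second = 1; sixteenth = 2; a full eighth-note quintuplet (5 notes) (five quintuplet eighths span one half) = 16; thirty-second tied to sixteenth (thirty-second + sixteenth) = 3; sixteenth = 2; a full sixteenth-note triplet (3 notes) (three triplet sixteenths span one eighth) = 4; dotted half note = 24; whole = 32.
Total: 4 + 16 + 1 + 2 + 16 + 3 + 2 + 4 + 24 + 32 = 104.
104 ÷ 4 = 26 beats.

26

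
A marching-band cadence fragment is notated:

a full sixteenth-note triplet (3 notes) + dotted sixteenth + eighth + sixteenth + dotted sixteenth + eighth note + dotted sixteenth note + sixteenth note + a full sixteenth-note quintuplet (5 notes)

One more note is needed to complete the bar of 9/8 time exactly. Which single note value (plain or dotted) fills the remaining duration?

dotted sixteenth note

The bar of 9/8 = 36 thirty-second notes.
Express everything in thirty-second notes: a full sixteenth-note triplet (3 notes) (three triplet sixteenths span one eighth) = 4; dotted sixteenth = 3; eighth = 4; sixteenth = 2; dotted sixteenth = 3; eighth note = 4; dotted sixteenth note = 3; sixteenth note = 2; a full sixteenth-note quintuplet (5 notes) (five quintuplet sixteenths span one quarter) = 8.
Adding: 4 + 3 + 4 + 2 + 3 + 4 + 3 + 2 + 8 = 33.
Remaining: 36 − 33 = 3 thirty-second notes, which is a dotted sixteenth note.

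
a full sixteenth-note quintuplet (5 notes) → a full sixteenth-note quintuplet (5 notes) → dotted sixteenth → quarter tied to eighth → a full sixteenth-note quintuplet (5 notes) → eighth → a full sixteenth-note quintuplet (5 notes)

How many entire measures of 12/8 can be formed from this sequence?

1

One bar of 12/8 = 48 thirty-second notes.
Express everything in thirty-second notes: a full sixteenth-note quintuplet (5 notes) (five quintuplet sixteenths span one quarter) = 8; a full sixteenth-note quintuplet (5 notes) (five quintuplet sixteenths span one quarter) = 8; dotted sixteenth = 3; quarter tied to eighth (quarter + eighth) = 12; a full sixteenth-note quintuplet (5 notes) (five quintuplet sixteenths span one quarter) = 8; eighth = 4; a full sixteenth-note quintuplet (5 notes) (five quintuplet sixteenths span one quarter) = 8.
Sum: 8 + 8 + 3 + 12 + 8 + 4 + 8 = 51.
51 ÷ 48 = 1 complete bar with 3 left over.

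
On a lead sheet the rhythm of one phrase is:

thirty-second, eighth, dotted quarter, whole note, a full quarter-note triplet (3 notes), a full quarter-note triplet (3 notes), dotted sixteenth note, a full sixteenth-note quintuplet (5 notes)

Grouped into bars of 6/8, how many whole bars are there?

3

One bar of 6/8 = 24 thirty-second notes.
In thirty-second notes: thirty-second = 1; eighth = 4; dotted quarter = 12; whole note = 32; a full quarter-note triplet (3 notes) (three triplet quarters span one half) = 16; a full quarter-note triplet (3 notes) (three triplet quarters span one half) = 16; dotted sixteenth note = 3; a full sixteenth-note quintuplet (5 notes) (five quintuplet sixteenths span one quarter) = 8.
Adding: 1 + 4 + 12 + 32 + 16 + 16 + 3 + 8 = 92.
92 ÷ 24 = 3 complete bars with 20 left over.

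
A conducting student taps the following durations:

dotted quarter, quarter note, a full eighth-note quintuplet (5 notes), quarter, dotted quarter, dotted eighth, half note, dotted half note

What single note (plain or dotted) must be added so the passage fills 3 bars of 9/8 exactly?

3 bars of 9/8 = 54 sixteenth notes.
Express everything in sixteenth notes: dotted quarter = 6; quarter note = 4; a full eighth-note quintuplet (5 notes) (five quintuplet eighths span one half) = 8; quarter = 4; dotted quarter = 6; dotted eighth = 3; half note = 8; dotted half note = 12.
Altogether 6 + 4 + 8 + 4 + 6 + 3 + 8 + 12 = 51.
Remaining: 54 − 51 = 3 sixteenth notes, which is a dotted eighth note.

dotted eighth note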